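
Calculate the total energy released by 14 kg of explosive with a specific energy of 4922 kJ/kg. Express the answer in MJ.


Energy = mass * specific_energy / 1000
= 14 * 4922 / 1000
= 68908 / 1000
= 68.908 MJ

68.908 MJ


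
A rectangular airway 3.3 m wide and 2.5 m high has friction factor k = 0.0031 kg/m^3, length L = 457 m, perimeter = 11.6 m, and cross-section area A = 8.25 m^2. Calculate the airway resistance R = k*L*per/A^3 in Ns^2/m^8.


0.0293 Ns^2/m^8

Compute the numerator:
k * L * per = 0.0031 * 457 * 11.6
= 16.43372
Compute the denominator:
A^3 = 8.25^3 = 561.515625
Resistance:
R = 16.43372 / 561.515625
= 0.0293 Ns^2/m^8


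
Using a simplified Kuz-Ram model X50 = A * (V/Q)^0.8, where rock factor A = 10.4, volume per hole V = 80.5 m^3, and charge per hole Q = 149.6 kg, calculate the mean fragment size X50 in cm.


6.3347 cm

Compute V/Q:
V/Q = 80.5 / 149.6 = 0.5381016043
Raise to the power 0.8:
(V/Q)^0.8 = 0.5381016043^0.8 = 0.6091039691
Multiply by A:
X50 = 10.4 * 0.6091039691
= 6.3347 cm


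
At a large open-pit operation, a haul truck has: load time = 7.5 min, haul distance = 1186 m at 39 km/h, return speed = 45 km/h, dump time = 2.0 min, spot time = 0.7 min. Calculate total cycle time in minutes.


Convert haul speed to m/min: 39 * 1000/60 = 650 m/min
Haul time = 1186 / 650 = 1.824615385 min
Convert return speed to m/min: 45 * 1000/60 = 750 m/min
Return time = 1186 / 750 = 1.581333333 min
Total cycle time:
= 7.5 + 1.824615385 + 2.0 + 1.581333333 + 0.7
= 13.6059 min

13.6059 min


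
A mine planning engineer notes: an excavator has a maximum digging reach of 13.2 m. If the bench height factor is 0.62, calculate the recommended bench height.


8.184 m

Bench height = reach * factor
= 13.2 * 0.62
= 8.184 m


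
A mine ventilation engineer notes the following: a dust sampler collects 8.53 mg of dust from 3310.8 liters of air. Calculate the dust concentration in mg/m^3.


2.5764 mg/m^3

Convert liters to m^3: 1 m^3 = 1000 L
Concentration = mass / volume * 1000
= 8.53 / 3310.8 * 1000
= 0.002576416576 * 1000
= 2.5764 mg/m^3


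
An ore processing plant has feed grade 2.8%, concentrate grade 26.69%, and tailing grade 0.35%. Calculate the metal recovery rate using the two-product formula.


88.6627%

Using the two-product formula:
R = 100 * c * (f - t) / (f * (c - t))
Numerator = 100 * 26.69 * (2.8 - 0.35)
= 100 * 26.69 * 2.45
= 6539.05
Denominator = 2.8 * (26.69 - 0.35)
= 2.8 * 26.34
= 73.752
R = 6539.05 / 73.752
= 88.6627%


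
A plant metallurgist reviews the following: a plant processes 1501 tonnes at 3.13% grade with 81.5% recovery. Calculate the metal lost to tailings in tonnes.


8.6915 tonnes

Total metal in feed:
= 1501 * 3.13 / 100 = 46.9813 tonnes
Metal recovered:
= 46.9813 * 81.5 / 100 = 38.2897595 tonnes
Metal lost to tailings:
= 46.9813 - 38.2897595
= 8.6915 tonnes


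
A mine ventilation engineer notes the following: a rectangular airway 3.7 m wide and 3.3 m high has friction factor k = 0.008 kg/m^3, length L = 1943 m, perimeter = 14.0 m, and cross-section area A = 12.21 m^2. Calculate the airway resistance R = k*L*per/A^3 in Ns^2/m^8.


0.1195 Ns^2/m^8

Compute the numerator:
k * L * per = 0.008 * 1943 * 14.0
= 217.616
Compute the denominator:
A^3 = 12.21^3 = 1820.316861
Resistance:
R = 217.616 / 1820.316861
= 0.1195 Ns^2/m^8


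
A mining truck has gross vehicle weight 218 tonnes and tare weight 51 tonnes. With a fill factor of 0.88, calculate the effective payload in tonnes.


146.96 tonnes

Maximum payload = gross - tare
= 218 - 51 = 167 tonnes
Effective payload = max payload * fill factor
= 167 * 0.88
= 146.96 tonnes


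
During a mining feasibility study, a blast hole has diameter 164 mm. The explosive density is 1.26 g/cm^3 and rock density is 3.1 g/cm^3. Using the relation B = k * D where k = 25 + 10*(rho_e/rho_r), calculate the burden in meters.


4.7666 m

First, compute k:
rho_e / rho_r = 1.26 / 3.1 = 0.4064516129
k = 25 + 10 * 0.4064516129 = 29.06451613
Then, compute burden:
B = k * D / 1000 = 29.06451613 * 164 / 1000
= 4766.580645 / 1000
= 4.7666 m


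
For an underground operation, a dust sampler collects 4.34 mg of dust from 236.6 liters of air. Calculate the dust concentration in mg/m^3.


Convert liters to m^3: 1 m^3 = 1000 L
Concentration = mass / volume * 1000
= 4.34 / 236.6 * 1000
= 0.01834319527 * 1000
= 18.3432 mg/m^3

18.3432 mg/m^3


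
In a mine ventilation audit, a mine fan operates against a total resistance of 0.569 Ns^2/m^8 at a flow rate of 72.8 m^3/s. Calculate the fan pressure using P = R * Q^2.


3015.609 Pa

Compute Q^2:
Q^2 = 72.8^2 = 5299.84
Compute pressure:
P = R * Q^2 = 0.569 * 5299.84
= 3015.609 Pa


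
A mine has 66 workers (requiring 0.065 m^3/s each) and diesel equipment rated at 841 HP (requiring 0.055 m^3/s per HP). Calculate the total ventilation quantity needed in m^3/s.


50.545 m^3/s

Airflow for workers:
Q_people = 66 * 0.065 = 4.29 m^3/s
Airflow for diesel equipment:
Q_diesel = 841 * 0.055 = 46.255 m^3/s
Total ventilation:
Q_total = 4.29 + 46.255
= 50.545 m^3/s


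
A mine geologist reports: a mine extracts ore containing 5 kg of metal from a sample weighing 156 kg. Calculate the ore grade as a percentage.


3.2051%

Ore grade = (metal mass / ore mass) * 100
= (5 / 156) * 100
= 0.03205128205 * 100
= 3.2051%


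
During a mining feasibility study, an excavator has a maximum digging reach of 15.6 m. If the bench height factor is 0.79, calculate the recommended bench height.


12.324 m

Bench height = reach * factor
= 15.6 * 0.79
= 12.324 m


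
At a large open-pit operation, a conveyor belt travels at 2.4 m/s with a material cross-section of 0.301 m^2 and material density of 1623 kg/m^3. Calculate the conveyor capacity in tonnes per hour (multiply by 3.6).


Volumetric flow = speed * area
= 2.4 * 0.301 = 0.7224 m^3/s
Mass flow = volumetric * density
= 0.7224 * 1623 = 1172.4552 kg/s
Convert to t/h: multiply by 3.6
Capacity = 1172.4552 * 3.6
= 4220.8387 t/h

4220.8387 t/h


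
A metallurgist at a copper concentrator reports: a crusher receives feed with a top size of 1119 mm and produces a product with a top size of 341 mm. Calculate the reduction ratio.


Reduction ratio = feed size / product size
= 1119 / 341
= 3.2815

3.2815


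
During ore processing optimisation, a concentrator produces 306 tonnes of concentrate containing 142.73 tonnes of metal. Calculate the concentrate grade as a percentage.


Grade = (metal in concentrate / concentrate mass) * 100
= (142.73 / 306) * 100
= 0.4664379085 * 100
= 46.6438%

46.6438%


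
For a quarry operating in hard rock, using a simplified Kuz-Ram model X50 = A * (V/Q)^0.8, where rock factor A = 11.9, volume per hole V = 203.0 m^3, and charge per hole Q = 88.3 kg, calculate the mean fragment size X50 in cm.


Compute V/Q:
V/Q = 203.0 / 88.3 = 2.298980747
Raise to the power 0.8:
(V/Q)^0.8 = 2.298980747^0.8 = 1.946382842
Multiply by A:
X50 = 11.9 * 1.946382842
= 23.162 cm

23.162 cm


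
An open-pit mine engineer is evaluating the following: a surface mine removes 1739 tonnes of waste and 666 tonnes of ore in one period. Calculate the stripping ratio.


Stripping ratio = waste tonnage / ore tonnage
= 1739 / 666
= 2.6111

2.6111


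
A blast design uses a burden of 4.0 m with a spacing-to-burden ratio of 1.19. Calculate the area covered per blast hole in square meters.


19.04 m^2

First, find the spacing:
Spacing = burden * ratio = 4.0 * 1.19
= 4.76 m
Then, calculate the area:
Area = burden * spacing = 4.0 * 4.76
= 19.04 m^2


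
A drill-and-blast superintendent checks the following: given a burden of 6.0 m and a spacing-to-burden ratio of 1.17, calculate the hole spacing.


Spacing = burden * ratio
= 6.0 * 1.17
= 7.02 m

7.02 m


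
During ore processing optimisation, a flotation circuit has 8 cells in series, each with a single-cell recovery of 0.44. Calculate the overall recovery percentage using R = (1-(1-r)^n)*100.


99.0328%

Complement of single-cell recovery:
1 - r = 1 - 0.44 = 0.56
Raise to power n:
(1 - r)^8 = 0.56^8 = 0.009671731157
Overall recovery:
R = (1 - 0.009671731157) * 100
= 99.0328%


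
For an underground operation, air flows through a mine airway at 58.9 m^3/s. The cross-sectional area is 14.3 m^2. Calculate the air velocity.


4.1189 m/s

Velocity = flow rate / cross-sectional area
= 58.9 / 14.3
= 4.1189 m/s


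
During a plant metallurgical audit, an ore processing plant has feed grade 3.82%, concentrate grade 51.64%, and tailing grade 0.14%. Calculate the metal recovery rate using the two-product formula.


96.597%

Using the two-product formula:
R = 100 * c * (f - t) / (f * (c - t))
Numerator = 100 * 51.64 * (3.82 - 0.14)
= 100 * 51.64 * 3.68
= 19003.52
Denominator = 3.82 * (51.64 - 0.14)
= 3.82 * 51.5
= 196.73
R = 19003.52 / 196.73
= 96.597%


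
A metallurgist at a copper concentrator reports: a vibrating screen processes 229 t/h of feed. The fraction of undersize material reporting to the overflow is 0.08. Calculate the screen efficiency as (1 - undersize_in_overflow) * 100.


Screen efficiency = (1 - fraction of undersize in overflow) * 100
= (1 - 0.08) * 100
= 0.92 * 100
= 92.0%

92.0%


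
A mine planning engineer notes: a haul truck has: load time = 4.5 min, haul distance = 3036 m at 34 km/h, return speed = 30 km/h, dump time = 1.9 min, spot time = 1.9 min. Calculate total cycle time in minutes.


19.7296 min

Convert haul speed to m/min: 34 * 1000/60 = 566.6666667 m/min
Haul time = 3036 / 566.6666667 = 5.357647059 min
Convert return speed to m/min: 30 * 1000/60 = 500 m/min
Return time = 3036 / 500 = 6.072 min
Total cycle time:
= 4.5 + 5.357647059 + 1.9 + 6.072 + 1.9
= 19.7296 min


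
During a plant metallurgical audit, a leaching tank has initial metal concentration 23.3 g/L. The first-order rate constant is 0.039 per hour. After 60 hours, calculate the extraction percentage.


90.3672%

Compute the exponent:
-k * t = -0.039 * 60 = -2.34
Remaining concentration:
C = 23.3 * exp(-2.34)
= 23.3 * 0.09632763823
= 2.244433971 g/L
Extracted = 23.3 - 2.244433971 = 21.05556603 g/L
Extraction % = 21.05556603 / 23.3 * 100
= 90.3672%


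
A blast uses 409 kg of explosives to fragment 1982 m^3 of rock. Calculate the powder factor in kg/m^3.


Powder factor = explosive mass / rock volume
= 409 / 1982
= 0.2064 kg/m^3

0.2064 kg/m^3


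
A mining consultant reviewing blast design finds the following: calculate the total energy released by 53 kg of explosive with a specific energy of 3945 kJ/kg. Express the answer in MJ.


209.085 MJ

Energy = mass * specific_energy / 1000
= 53 * 3945 / 1000
= 209085 / 1000
= 209.085 MJ


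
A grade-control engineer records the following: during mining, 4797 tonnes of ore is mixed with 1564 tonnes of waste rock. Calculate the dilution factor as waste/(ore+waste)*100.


Total material = ore + waste
= 4797 + 1564 = 6361 tonnes
Dilution = waste / total * 100
= 1564 / 6361 * 100
= 0.2458732904 * 100
= 24.5873%

24.5873%


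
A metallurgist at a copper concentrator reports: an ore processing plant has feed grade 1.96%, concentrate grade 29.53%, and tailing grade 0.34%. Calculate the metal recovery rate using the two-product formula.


83.6158%

Using the two-product formula:
R = 100 * c * (f - t) / (f * (c - t))
Numerator = 100 * 29.53 * (1.96 - 0.34)
= 100 * 29.53 * 1.62
= 4783.86
Denominator = 1.96 * (29.53 - 0.34)
= 1.96 * 29.19
= 57.2124
R = 4783.86 / 57.2124
= 83.6158%


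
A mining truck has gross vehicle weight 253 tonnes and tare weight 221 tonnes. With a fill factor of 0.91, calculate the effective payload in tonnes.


29.12 tonnes

Maximum payload = gross - tare
= 253 - 221 = 32 tonnes
Effective payload = max payload * fill factor
= 32 * 0.91
= 29.12 tonnes


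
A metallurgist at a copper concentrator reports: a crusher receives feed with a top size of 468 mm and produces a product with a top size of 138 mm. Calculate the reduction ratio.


3.3913

Reduction ratio = feed size / product size
= 468 / 138
= 3.3913


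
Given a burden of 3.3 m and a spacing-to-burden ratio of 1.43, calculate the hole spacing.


Spacing = burden * ratio
= 3.3 * 1.43
= 4.719 m

4.719 m


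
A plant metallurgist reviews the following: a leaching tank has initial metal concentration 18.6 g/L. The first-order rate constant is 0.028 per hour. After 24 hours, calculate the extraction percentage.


48.9314%

Compute the exponent:
-k * t = -0.028 * 24 = -0.672
Remaining concentration:
C = 18.6 * exp(-0.672)
= 18.6 * 0.5106861834
= 9.498763011 g/L
Extracted = 18.6 - 9.498763011 = 9.101236989 g/L
Extraction % = 9.101236989 / 18.6 * 100
= 48.9314%


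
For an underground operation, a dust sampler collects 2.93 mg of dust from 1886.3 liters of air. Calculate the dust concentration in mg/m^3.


Convert liters to m^3: 1 m^3 = 1000 L
Concentration = mass / volume * 1000
= 2.93 / 1886.3 * 1000
= 0.001553305413 * 1000
= 1.5533 mg/m^3

1.5533 mg/m^3


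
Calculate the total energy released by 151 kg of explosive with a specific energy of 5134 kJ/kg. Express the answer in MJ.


775.234 MJ

Energy = mass * specific_energy / 1000
= 151 * 5134 / 1000
= 775234 / 1000
= 775.234 MJ


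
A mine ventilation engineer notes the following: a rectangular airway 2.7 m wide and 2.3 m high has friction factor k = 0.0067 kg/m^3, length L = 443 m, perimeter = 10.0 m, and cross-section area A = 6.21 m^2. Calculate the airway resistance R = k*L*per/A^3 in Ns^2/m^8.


Compute the numerator:
k * L * per = 0.0067 * 443 * 10.0
= 29.681
Compute the denominator:
A^3 = 6.21^3 = 239.483061
Resistance:
R = 29.681 / 239.483061
= 0.1239 Ns^2/m^8

0.1239 Ns^2/m^8


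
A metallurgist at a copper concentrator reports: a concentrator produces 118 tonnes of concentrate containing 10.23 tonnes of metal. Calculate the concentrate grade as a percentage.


8.6695%

Grade = (metal in concentrate / concentrate mass) * 100
= (10.23 / 118) * 100
= 0.08669491525 * 100
= 8.6695%


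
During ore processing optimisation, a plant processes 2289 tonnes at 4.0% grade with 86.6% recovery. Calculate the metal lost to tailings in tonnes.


12.269 tonnes

Total metal in feed:
= 2289 * 4.0 / 100 = 91.56 tonnes
Metal recovered:
= 91.56 * 86.6 / 100 = 79.29096 tonnes
Metal lost to tailings:
= 91.56 - 79.29096
= 12.269 tonnes


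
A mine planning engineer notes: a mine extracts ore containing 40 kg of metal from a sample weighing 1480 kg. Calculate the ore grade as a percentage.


2.7027%

Ore grade = (metal mass / ore mass) * 100
= (40 / 1480) * 100
= 0.02702702703 * 100
= 2.7027%


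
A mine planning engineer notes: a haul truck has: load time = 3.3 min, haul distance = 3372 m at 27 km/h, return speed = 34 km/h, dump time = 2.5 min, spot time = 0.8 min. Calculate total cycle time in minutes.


20.0439 min

Convert haul speed to m/min: 27 * 1000/60 = 450 m/min
Haul time = 3372 / 450 = 7.493333333 min
Convert return speed to m/min: 34 * 1000/60 = 566.6666667 m/min
Return time = 3372 / 566.6666667 = 5.950588235 min
Total cycle time:
= 3.3 + 7.493333333 + 2.5 + 5.950588235 + 0.8
= 20.0439 min


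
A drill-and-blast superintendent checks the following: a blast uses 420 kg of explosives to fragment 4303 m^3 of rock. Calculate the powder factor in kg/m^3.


0.0976 kg/m^3

Powder factor = explosive mass / rock volume
= 420 / 4303
= 0.0976 kg/m^3


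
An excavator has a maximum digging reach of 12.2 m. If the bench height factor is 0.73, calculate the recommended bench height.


8.906 m

Bench height = reach * factor
= 12.2 * 0.73
= 8.906 m


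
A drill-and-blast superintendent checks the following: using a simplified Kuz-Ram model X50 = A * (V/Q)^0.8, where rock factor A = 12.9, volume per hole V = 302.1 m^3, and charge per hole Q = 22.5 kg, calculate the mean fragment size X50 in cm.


103.0301 cm

Compute V/Q:
V/Q = 302.1 / 22.5 = 13.42666667
Raise to the power 0.8:
(V/Q)^0.8 = 13.42666667^0.8 = 7.986832302
Multiply by A:
X50 = 12.9 * 7.986832302
= 103.0301 cm


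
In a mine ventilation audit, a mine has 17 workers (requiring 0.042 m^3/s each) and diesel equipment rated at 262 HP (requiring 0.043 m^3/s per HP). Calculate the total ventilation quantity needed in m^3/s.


Airflow for workers:
Q_people = 17 * 0.042 = 0.714 m^3/s
Airflow for diesel equipment:
Q_diesel = 262 * 0.043 = 11.266 m^3/s
Total ventilation:
Q_total = 0.714 + 11.266
= 11.98 m^3/s

11.98 m^3/s


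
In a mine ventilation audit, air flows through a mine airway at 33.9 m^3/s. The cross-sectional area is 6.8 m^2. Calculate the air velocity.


Velocity = flow rate / cross-sectional area
= 33.9 / 6.8
= 4.9853 m/s

4.9853 m/s


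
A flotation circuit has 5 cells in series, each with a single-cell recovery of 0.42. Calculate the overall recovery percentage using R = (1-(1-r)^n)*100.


Complement of single-cell recovery:
1 - r = 1 - 0.42 = 0.58
Raise to power n:
(1 - r)^5 = 0.58^5 = 0.0656356768
Overall recovery:
R = (1 - 0.0656356768) * 100
= 93.4364%

93.4364%


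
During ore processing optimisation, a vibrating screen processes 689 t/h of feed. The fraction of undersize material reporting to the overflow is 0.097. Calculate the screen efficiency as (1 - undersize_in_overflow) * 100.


90.3%

Screen efficiency = (1 - fraction of undersize in overflow) * 100
= (1 - 0.097) * 100
= 0.903 * 100
= 90.3%


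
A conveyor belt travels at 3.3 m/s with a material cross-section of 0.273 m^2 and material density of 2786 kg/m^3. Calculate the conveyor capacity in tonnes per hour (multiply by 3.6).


9035.6666 t/h

Volumetric flow = speed * area
= 3.3 * 0.273 = 0.9009 m^3/s
Mass flow = volumetric * density
= 0.9009 * 2786 = 2509.9074 kg/s
Convert to t/h: multiply by 3.6
Capacity = 2509.9074 * 3.6
= 9035.6666 t/h


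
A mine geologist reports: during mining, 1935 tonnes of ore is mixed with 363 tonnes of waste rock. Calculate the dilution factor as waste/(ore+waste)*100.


15.7963%

Total material = ore + waste
= 1935 + 363 = 2298 tonnes
Dilution = waste / total * 100
= 363 / 2298 * 100
= 0.1579634465 * 100
= 15.7963%


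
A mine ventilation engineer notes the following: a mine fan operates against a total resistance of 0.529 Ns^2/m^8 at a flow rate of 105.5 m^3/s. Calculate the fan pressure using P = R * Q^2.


Compute Q^2:
Q^2 = 105.5^2 = 11130.25
Compute pressure:
P = R * Q^2 = 0.529 * 11130.25
= 5887.9023 Pa

5887.9023 Pa


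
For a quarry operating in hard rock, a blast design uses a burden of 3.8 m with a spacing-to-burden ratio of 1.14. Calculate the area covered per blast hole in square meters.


16.4616 m^2

First, find the spacing:
Spacing = burden * ratio = 3.8 * 1.14
= 4.332 m
Then, calculate the area:
Area = burden * spacing = 3.8 * 4.332
= 16.4616 m^2


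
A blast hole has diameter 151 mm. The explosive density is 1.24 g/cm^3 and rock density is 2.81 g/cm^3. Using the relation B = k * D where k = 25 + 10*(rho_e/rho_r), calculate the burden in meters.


First, compute k:
rho_e / rho_r = 1.24 / 2.81 = 0.4412811388
k = 25 + 10 * 0.4412811388 = 29.41281139
Then, compute burden:
B = k * D / 1000 = 29.41281139 * 151 / 1000
= 4441.33452 / 1000
= 4.4413 m

4.4413 m


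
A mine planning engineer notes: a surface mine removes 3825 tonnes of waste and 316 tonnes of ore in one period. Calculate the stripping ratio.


12.1044

Stripping ratio = waste tonnage / ore tonnage
= 3825 / 316
= 12.1044


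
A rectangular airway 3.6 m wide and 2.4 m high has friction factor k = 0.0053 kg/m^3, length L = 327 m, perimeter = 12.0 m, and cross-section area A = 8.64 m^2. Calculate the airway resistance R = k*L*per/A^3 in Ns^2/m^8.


0.0322 Ns^2/m^8

Compute the numerator:
k * L * per = 0.0053 * 327 * 12.0
= 20.7972
Compute the denominator:
A^3 = 8.64^3 = 644.972544
Resistance:
R = 20.7972 / 644.972544
= 0.0322 Ns^2/m^8


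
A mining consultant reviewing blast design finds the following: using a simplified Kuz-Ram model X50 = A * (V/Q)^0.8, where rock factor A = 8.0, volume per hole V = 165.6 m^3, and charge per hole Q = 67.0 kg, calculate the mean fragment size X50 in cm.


Compute V/Q:
V/Q = 165.6 / 67.0 = 2.471641791
Raise to the power 0.8:
(V/Q)^0.8 = 2.471641791^0.8 = 2.062473721
Multiply by A:
X50 = 8.0 * 2.062473721
= 16.4998 cm

16.4998 cm


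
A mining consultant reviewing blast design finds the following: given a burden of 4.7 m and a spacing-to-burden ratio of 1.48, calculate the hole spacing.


6.956 m

Spacing = burden * ratio
= 4.7 * 1.48
= 6.956 m


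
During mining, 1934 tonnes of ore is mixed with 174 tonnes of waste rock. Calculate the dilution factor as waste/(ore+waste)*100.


Total material = ore + waste
= 1934 + 174 = 2108 tonnes
Dilution = waste / total * 100
= 174 / 2108 * 100
= 0.0825426945 * 100
= 8.2543%

8.2543%


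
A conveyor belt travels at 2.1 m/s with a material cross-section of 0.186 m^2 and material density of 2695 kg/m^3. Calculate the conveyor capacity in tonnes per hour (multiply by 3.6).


Volumetric flow = speed * area
= 2.1 * 0.186 = 0.3906 m^3/s
Mass flow = volumetric * density
= 0.3906 * 2695 = 1052.667 kg/s
Convert to t/h: multiply by 3.6
Capacity = 1052.667 * 3.6
= 3789.6012 t/h

3789.6012 t/h


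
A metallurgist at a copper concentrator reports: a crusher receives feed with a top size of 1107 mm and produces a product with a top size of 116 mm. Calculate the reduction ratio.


Reduction ratio = feed size / product size
= 1107 / 116
= 9.5431

9.5431


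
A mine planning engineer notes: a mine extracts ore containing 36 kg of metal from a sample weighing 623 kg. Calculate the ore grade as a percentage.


5.7785%

Ore grade = (metal mass / ore mass) * 100
= (36 / 623) * 100
= 0.05778491172 * 100
= 5.7785%


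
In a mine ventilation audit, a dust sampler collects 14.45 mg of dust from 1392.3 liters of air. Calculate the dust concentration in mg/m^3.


10.3785 mg/m^3

Convert liters to m^3: 1 m^3 = 1000 L
Concentration = mass / volume * 1000
= 14.45 / 1392.3 * 1000
= 0.01037851038 * 1000
= 10.3785 mg/m^3


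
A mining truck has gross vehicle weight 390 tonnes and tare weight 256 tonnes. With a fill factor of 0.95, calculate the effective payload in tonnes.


Maximum payload = gross - tare
= 390 - 256 = 134 tonnes
Effective payload = max payload * fill factor
= 134 * 0.95
= 127.3 tonnes

127.3 tonnes


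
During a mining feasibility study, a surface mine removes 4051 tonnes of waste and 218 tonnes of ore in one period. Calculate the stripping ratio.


Stripping ratio = waste tonnage / ore tonnage
= 4051 / 218
= 18.5826

18.5826


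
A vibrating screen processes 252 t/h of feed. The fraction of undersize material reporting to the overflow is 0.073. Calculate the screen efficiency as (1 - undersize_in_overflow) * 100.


92.7%

Screen efficiency = (1 - fraction of undersize in overflow) * 100
= (1 - 0.073) * 100
= 0.927 * 100
= 92.7%


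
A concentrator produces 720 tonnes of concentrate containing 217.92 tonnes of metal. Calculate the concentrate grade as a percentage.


30.2667%

Grade = (metal in concentrate / concentrate mass) * 100
= (217.92 / 720) * 100
= 0.3026666667 * 100
= 30.2667%


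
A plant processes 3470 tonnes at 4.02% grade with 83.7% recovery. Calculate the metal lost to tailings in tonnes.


22.7375 tonnes

Total metal in feed:
= 3470 * 4.02 / 100 = 139.494 tonnes
Metal recovered:
= 139.494 * 83.7 / 100 = 116.756478 tonnes
Metal lost to tailings:
= 139.494 - 116.756478
= 22.7375 tonnes


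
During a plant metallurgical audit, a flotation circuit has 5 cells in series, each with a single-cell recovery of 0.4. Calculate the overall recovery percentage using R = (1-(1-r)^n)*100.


92.224%

Complement of single-cell recovery:
1 - r = 1 - 0.4 = 0.6
Raise to power n:
(1 - r)^5 = 0.6^5 = 0.07776
Overall recovery:
R = (1 - 0.07776) * 100
= 92.224%


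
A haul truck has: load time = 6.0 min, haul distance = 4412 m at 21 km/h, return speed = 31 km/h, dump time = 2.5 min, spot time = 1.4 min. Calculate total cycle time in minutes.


31.0451 min

Convert haul speed to m/min: 21 * 1000/60 = 350 m/min
Haul time = 4412 / 350 = 12.60571429 min
Convert return speed to m/min: 31 * 1000/60 = 516.6666667 m/min
Return time = 4412 / 516.6666667 = 8.539354839 min
Total cycle time:
= 6.0 + 12.60571429 + 2.5 + 8.539354839 + 1.4
= 31.0451 min


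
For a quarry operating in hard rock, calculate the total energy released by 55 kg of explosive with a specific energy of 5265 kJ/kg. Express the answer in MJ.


Energy = mass * specific_energy / 1000
= 55 * 5265 / 1000
= 289575 / 1000
= 289.575 MJ

289.575 MJ


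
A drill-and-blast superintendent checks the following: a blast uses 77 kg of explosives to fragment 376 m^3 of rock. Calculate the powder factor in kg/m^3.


0.2048 kg/m^3

Powder factor = explosive mass / rock volume
= 77 / 376
= 0.2048 kg/m^3


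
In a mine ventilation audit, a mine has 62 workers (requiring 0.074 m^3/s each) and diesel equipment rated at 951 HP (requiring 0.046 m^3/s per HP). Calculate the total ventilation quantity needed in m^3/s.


Airflow for workers:
Q_people = 62 * 0.074 = 4.588 m^3/s
Airflow for diesel equipment:
Q_diesel = 951 * 0.046 = 43.746 m^3/s
Total ventilation:
Q_total = 4.588 + 43.746
= 48.334 m^3/s

48.334 m^3/s


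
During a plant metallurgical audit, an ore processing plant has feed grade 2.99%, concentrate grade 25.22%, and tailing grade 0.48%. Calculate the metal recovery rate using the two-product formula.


85.5752%

Using the two-product formula:
R = 100 * c * (f - t) / (f * (c - t))
Numerator = 100 * 25.22 * (2.99 - 0.48)
= 100 * 25.22 * 2.51
= 6330.22
Denominator = 2.99 * (25.22 - 0.48)
= 2.99 * 24.74
= 73.9726
R = 6330.22 / 73.9726
= 85.5752%


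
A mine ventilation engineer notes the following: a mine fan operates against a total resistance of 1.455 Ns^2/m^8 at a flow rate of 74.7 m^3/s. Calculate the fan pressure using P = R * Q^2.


8119.031 Pa

Compute Q^2:
Q^2 = 74.7^2 = 5580.09
Compute pressure:
P = R * Q^2 = 1.455 * 5580.09
= 8119.031 Pa


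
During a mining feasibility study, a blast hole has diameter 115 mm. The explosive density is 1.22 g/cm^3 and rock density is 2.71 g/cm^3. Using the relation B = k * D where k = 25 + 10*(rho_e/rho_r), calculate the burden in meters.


3.3927 m

First, compute k:
rho_e / rho_r = 1.22 / 2.71 = 0.4501845018
k = 25 + 10 * 0.4501845018 = 29.50184502
Then, compute burden:
B = k * D / 1000 = 29.50184502 * 115 / 1000
= 3392.712177 / 1000
= 3.3927 m


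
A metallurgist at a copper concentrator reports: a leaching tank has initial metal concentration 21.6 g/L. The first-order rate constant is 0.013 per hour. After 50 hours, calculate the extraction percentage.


Compute the exponent:
-k * t = -0.013 * 50 = -0.65
Remaining concentration:
C = 21.6 * exp(-0.65)
= 21.6 * 0.5220457768
= 11.27618878 g/L
Extracted = 21.6 - 11.27618878 = 10.32381122 g/L
Extraction % = 10.32381122 / 21.6 * 100
= 47.7954%

47.7954%


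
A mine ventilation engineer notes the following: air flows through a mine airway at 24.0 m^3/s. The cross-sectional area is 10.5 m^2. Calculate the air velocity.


Velocity = flow rate / cross-sectional area
= 24.0 / 10.5
= 2.2857 m/s

2.2857 m/s


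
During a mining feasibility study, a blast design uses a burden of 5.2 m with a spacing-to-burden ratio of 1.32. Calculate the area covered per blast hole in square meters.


35.6928 m^2

First, find the spacing:
Spacing = burden * ratio = 5.2 * 1.32
= 6.864 m
Then, calculate the area:
Area = burden * spacing = 5.2 * 6.864
= 35.6928 m^2


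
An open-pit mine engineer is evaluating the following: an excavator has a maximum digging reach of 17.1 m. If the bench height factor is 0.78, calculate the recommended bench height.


Bench height = reach * factor
= 17.1 * 0.78
= 13.338 m

13.338 m


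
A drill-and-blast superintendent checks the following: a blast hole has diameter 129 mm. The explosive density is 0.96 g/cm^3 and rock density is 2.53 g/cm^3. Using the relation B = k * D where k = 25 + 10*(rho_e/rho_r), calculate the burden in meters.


3.7145 m

First, compute k:
rho_e / rho_r = 0.96 / 2.53 = 0.3794466403
k = 25 + 10 * 0.3794466403 = 28.7944664
Then, compute burden:
B = k * D / 1000 = 28.7944664 * 129 / 1000
= 3714.486166 / 1000
= 3.7145 m


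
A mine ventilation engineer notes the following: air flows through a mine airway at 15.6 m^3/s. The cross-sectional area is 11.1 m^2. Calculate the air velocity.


Velocity = flow rate / cross-sectional area
= 15.6 / 11.1
= 1.4054 m/s

1.4054 m/s


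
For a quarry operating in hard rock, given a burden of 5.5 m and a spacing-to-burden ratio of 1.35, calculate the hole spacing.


Spacing = burden * ratio
= 5.5 * 1.35
= 7.425 m

7.425 m


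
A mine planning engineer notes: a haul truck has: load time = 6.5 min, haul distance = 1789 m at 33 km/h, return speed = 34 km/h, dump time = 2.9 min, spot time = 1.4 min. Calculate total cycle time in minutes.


17.2098 min

Convert haul speed to m/min: 33 * 1000/60 = 550 m/min
Haul time = 1789 / 550 = 3.252727273 min
Convert return speed to m/min: 34 * 1000/60 = 566.6666667 m/min
Return time = 1789 / 566.6666667 = 3.157058824 min
Total cycle time:
= 6.5 + 3.252727273 + 2.9 + 3.157058824 + 1.4
= 17.2098 min


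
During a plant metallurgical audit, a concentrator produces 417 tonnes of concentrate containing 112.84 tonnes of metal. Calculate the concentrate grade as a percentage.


27.06%

Grade = (metal in concentrate / concentrate mass) * 100
= (112.84 / 417) * 100
= 0.2705995204 * 100
= 27.06%


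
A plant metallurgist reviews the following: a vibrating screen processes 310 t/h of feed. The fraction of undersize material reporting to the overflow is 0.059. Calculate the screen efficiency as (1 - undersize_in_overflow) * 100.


94.1%

Screen efficiency = (1 - fraction of undersize in overflow) * 100
= (1 - 0.059) * 100
= 0.941 * 100
= 94.1%


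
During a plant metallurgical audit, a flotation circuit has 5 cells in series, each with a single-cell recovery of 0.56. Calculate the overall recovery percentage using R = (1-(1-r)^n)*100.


Complement of single-cell recovery:
1 - r = 1 - 0.56 = 0.44
Raise to power n:
(1 - r)^5 = 0.44^5 = 0.0164916224
Overall recovery:
R = (1 - 0.0164916224) * 100
= 98.3508%

98.3508%


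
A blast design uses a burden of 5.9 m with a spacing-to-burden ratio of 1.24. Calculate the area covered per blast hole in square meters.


First, find the spacing:
Spacing = burden * ratio = 5.9 * 1.24
= 7.316 m
Then, calculate the area:
Area = burden * spacing = 5.9 * 7.316
= 43.1644 m^2

43.1644 m^2


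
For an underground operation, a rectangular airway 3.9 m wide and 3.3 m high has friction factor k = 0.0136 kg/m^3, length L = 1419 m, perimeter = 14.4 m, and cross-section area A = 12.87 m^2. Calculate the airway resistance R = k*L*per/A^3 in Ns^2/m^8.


Compute the numerator:
k * L * per = 0.0136 * 1419 * 14.4
= 277.89696
Compute the denominator:
A^3 = 12.87^3 = 2131.746903
Resistance:
R = 277.89696 / 2131.746903
= 0.1304 Ns^2/m^8

0.1304 Ns^2/m^8


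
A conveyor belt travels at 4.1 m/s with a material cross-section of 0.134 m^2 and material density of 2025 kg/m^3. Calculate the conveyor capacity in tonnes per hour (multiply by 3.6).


4005.126 t/h

Volumetric flow = speed * area
= 4.1 * 0.134 = 0.5494 m^3/s
Mass flow = volumetric * density
= 0.5494 * 2025 = 1112.535 kg/s
Convert to t/h: multiply by 3.6
Capacity = 1112.535 * 3.6
= 4005.126 t/h


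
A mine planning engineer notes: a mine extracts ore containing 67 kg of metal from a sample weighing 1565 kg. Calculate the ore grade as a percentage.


Ore grade = (metal mass / ore mass) * 100
= (67 / 1565) * 100
= 0.0428115016 * 100
= 4.2812%

4.2812%


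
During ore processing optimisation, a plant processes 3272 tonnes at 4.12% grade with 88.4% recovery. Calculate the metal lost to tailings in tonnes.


Total metal in feed:
= 3272 * 4.12 / 100 = 134.8064 tonnes
Metal recovered:
= 134.8064 * 88.4 / 100 = 119.1688576 tonnes
Metal lost to tailings:
= 134.8064 - 119.1688576
= 15.6375 tonnes

15.6375 tonnes


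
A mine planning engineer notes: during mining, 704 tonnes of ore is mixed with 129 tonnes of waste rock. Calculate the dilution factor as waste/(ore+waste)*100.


Total material = ore + waste
= 704 + 129 = 833 tonnes
Dilution = waste / total * 100
= 129 / 833 * 100
= 0.1548619448 * 100
= 15.4862%

15.4862%


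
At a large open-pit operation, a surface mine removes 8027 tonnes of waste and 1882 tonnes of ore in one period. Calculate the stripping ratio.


4.2651

Stripping ratio = waste tonnage / ore tonnage
= 8027 / 1882
= 4.2651


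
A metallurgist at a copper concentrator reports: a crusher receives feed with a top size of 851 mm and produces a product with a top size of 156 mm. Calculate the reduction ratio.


Reduction ratio = feed size / product size
= 851 / 156
= 5.4551

5.4551


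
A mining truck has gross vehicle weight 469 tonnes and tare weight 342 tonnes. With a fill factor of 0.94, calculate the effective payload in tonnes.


Maximum payload = gross - tare
= 469 - 342 = 127 tonnes
Effective payload = max payload * fill factor
= 127 * 0.94
= 119.38 tonnes

119.38 tonnes


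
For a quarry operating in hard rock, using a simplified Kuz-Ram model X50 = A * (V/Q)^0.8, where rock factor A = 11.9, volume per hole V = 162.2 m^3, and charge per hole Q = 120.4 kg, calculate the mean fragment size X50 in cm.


Compute V/Q:
V/Q = 162.2 / 120.4 = 1.34717608
Raise to the power 0.8:
(V/Q)^0.8 = 1.34717608^0.8 = 1.26922755
Multiply by A:
X50 = 11.9 * 1.26922755
= 15.1038 cm

15.1038 cm


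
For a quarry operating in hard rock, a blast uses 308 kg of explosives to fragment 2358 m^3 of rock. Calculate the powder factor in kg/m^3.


Powder factor = explosive mass / rock volume
= 308 / 2358
= 0.1306 kg/m^3

0.1306 kg/m^3


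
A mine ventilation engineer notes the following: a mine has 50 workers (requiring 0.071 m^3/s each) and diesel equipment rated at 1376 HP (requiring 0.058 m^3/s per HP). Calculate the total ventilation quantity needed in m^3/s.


83.358 m^3/s

Airflow for workers:
Q_people = 50 * 0.071 = 3.55 m^3/s
Airflow for diesel equipment:
Q_diesel = 1376 * 0.058 = 79.808 m^3/s
Total ventilation:
Q_total = 3.55 + 79.808
= 83.358 m^3/s


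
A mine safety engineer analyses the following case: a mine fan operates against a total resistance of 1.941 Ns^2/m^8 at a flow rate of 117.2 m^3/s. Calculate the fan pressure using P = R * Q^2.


26661.2654 Pa

Compute Q^2:
Q^2 = 117.2^2 = 13735.84
Compute pressure:
P = R * Q^2 = 1.941 * 13735.84
= 26661.2654 Pa


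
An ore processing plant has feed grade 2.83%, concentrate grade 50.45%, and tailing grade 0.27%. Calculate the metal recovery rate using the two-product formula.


90.9461%

Using the two-product formula:
R = 100 * c * (f - t) / (f * (c - t))
Numerator = 100 * 50.45 * (2.83 - 0.27)
= 100 * 50.45 * 2.56
= 12915.2
Denominator = 2.83 * (50.45 - 0.27)
= 2.83 * 50.18
= 142.0094
R = 12915.2 / 142.0094
= 90.9461%


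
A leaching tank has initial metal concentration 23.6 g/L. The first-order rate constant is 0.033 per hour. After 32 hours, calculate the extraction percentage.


65.2156%

Compute the exponent:
-k * t = -0.033 * 32 = -1.056
Remaining concentration:
C = 23.6 * exp(-1.056)
= 23.6 * 0.3478444089
= 8.20912805 g/L
Extracted = 23.6 - 8.20912805 = 15.39087195 g/L
Extraction % = 15.39087195 / 23.6 * 100
= 65.2156%


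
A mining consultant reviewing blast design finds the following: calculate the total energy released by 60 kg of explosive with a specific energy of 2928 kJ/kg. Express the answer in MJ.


Energy = mass * specific_energy / 1000
= 60 * 2928 / 1000
= 175680 / 1000
= 175.68 MJ

175.68 MJ


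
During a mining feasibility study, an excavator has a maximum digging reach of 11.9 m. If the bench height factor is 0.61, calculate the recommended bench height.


Bench height = reach * factor
= 11.9 * 0.61
= 7.259 m

7.259 m


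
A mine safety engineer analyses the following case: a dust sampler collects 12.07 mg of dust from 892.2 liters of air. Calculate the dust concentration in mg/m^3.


Convert liters to m^3: 1 m^3 = 1000 L
Concentration = mass / volume * 1000
= 12.07 / 892.2 * 1000
= 0.01352835687 * 1000
= 13.5284 mg/m^3

13.5284 mg/m^3


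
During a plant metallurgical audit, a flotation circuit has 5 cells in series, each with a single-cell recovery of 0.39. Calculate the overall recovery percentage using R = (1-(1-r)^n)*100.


Complement of single-cell recovery:
1 - r = 1 - 0.39 = 0.61
Raise to power n:
(1 - r)^5 = 0.61^5 = 0.0844596301
Overall recovery:
R = (1 - 0.0844596301) * 100
= 91.554%

91.554%


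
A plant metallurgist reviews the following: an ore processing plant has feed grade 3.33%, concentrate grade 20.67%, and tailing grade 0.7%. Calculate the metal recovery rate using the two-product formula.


81.7474%

Using the two-product formula:
R = 100 * c * (f - t) / (f * (c - t))
Numerator = 100 * 20.67 * (3.33 - 0.7)
= 100 * 20.67 * 2.63
= 5436.21
Denominator = 3.33 * (20.67 - 0.7)
= 3.33 * 19.97
= 66.5001
R = 5436.21 / 66.5001
= 81.7474%


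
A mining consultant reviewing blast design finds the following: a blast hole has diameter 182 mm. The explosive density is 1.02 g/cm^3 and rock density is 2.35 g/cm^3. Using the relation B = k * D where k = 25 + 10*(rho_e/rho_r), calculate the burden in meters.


First, compute k:
rho_e / rho_r = 1.02 / 2.35 = 0.4340425532
k = 25 + 10 * 0.4340425532 = 29.34042553
Then, compute burden:
B = k * D / 1000 = 29.34042553 * 182 / 1000
= 5339.957447 / 1000
= 5.34 m

5.34 m


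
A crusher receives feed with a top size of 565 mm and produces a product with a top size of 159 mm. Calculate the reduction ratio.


3.5535

Reduction ratio = feed size / product size
= 565 / 159
= 3.5535


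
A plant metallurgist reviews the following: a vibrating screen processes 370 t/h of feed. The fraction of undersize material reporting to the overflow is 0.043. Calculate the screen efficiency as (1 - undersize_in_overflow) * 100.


95.7%

Screen efficiency = (1 - fraction of undersize in overflow) * 100
= (1 - 0.043) * 100
= 0.957 * 100
= 95.7%


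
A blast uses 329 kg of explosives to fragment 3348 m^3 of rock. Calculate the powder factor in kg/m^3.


0.0983 kg/m^3

Powder factor = explosive mass / rock volume
= 329 / 3348
= 0.0983 kg/m^3


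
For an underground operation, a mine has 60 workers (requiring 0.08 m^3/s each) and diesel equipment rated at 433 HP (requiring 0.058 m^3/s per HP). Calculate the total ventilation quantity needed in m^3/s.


29.914 m^3/s

Airflow for workers:
Q_people = 60 * 0.08 = 4.8 m^3/s
Airflow for diesel equipment:
Q_diesel = 433 * 0.058 = 25.114 m^3/s
Total ventilation:
Q_total = 4.8 + 25.114
= 29.914 m^3/s


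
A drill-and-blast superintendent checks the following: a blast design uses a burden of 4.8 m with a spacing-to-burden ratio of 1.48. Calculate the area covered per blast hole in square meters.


34.0992 m^2

First, find the spacing:
Spacing = burden * ratio = 4.8 * 1.48
= 7.104 m
Then, calculate the area:
Area = burden * spacing = 4.8 * 7.104
= 34.0992 m^2


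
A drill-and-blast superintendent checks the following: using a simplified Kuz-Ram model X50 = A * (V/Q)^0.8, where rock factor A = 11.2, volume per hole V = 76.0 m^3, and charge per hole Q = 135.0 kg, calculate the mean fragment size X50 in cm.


Compute V/Q:
V/Q = 76.0 / 135.0 = 0.562962963
Raise to the power 0.8:
(V/Q)^0.8 = 0.562962963^0.8 = 0.6315152741
Multiply by A:
X50 = 11.2 * 0.6315152741
= 7.073 cm

7.073 cm


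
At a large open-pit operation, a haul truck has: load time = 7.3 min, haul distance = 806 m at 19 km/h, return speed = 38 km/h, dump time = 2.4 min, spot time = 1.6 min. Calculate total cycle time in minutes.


15.1179 min

Convert haul speed to m/min: 19 * 1000/60 = 316.6666667 m/min
Haul time = 806 / 316.6666667 = 2.545263158 min
Convert return speed to m/min: 38 * 1000/60 = 633.3333333 m/min
Return time = 806 / 633.3333333 = 1.272631579 min
Total cycle time:
= 7.3 + 2.545263158 + 2.4 + 1.272631579 + 1.6
= 15.1179 min
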